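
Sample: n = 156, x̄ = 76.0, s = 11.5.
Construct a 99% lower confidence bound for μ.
μ ≥ 73.84

Lower bound (one-sided):
t* = 2.351 (one-sided for 99%)
Lower bound = x̄ - t* · s/√n = 76.0 - 2.351 · 11.5/√156 = 73.84

We are 99% confident that μ ≥ 73.84.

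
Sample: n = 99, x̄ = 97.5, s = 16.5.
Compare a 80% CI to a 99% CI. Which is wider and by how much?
99% CI is wider by 4.43

df = 98
80% CI: t* = 1.290, (95.36, 99.64), width = 2 · t* · s/√n = 4.28
99% CI: t* = 2.627, (93.14, 101.86), width = 2 · t* · s/√n = 8.71

The 99% CI is wider by 8.71 - 4.28 = 4.43.
Higher confidence requires a wider interval.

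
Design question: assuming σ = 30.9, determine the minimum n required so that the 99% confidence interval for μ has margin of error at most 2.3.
n ≥ 1198

For margin E ≤ 2.3:
n ≥ (z* · σ / E)²
n ≥ (2.576 · 30.9 / 2.3)²
n ≥ 1197.71

Minimum n = 1198 (rounding up)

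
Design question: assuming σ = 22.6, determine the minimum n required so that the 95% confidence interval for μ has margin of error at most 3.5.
n ≥ 161

For margin E ≤ 3.5:
n ≥ (z* · σ / E)²
n ≥ (1.960 · 22.6 / 3.5)²
n ≥ 160.17

Minimum n = 161 (rounding up)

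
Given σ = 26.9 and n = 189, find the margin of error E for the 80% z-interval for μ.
Margin of error = 2.51

Margin of error = z* · σ/√n
= 1.282 · 26.9/√189
= 1.282 · 26.9/13.7477
= 2.51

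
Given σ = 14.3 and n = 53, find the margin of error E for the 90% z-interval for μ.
Margin of error = 3.23

Margin of error = z* · σ/√n
= 1.645 · 14.3/√53
= 1.645 · 14.3/7.2801
= 3.23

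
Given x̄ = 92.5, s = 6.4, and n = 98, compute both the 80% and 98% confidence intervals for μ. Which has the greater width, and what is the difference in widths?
98% CI is wider by 1.39

df = 97
80% CI: t* = 1.290, (91.67, 93.33), width = 2 · t* · s/√n = 1.67
98% CI: t* = 2.365, (90.97, 94.03), width = 2 · t* · s/√n = 3.06

The 98% CI is wider by 3.06 - 1.67 = 1.39.
Higher confidence requires a wider interval.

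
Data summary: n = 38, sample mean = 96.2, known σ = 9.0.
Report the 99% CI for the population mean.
(92.44, 99.96)

z-interval (σ known):
z* = 2.576 for 99% confidence

Margin of error = z* · σ/√n = 2.576 · 9.0/√38 = 3.76

CI: (96.2 - 3.76, 96.2 + 3.76) = (92.44, 99.96)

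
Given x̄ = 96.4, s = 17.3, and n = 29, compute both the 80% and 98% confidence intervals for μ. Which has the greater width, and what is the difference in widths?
98% CI is wider by 7.41

df = 28
80% CI: t* = 1.313, (92.18, 100.62), width = 2 · t* · s/√n = 8.44
98% CI: t* = 2.467, (88.47, 104.33), width = 2 · t* · s/√n = 15.85

The 98% CI is wider by 15.85 - 8.44 = 7.41.
Higher confidence requires a wider interval.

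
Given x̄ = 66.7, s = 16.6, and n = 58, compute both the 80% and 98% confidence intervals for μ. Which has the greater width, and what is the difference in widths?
98% CI is wider by 4.79

df = 57
80% CI: t* = 1.297, (63.87, 69.53), width = 2 · t* · s/√n = 5.65
98% CI: t* = 2.394, (61.48, 71.92), width = 2 · t* · s/√n = 10.44

The 98% CI is wider by 10.44 - 5.65 = 4.79.
Higher confidence requires a wider interval.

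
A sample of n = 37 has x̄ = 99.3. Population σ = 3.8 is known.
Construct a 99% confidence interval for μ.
(97.69, 100.91)

z-interval (σ known):
z* = 2.576 for 99% confidence

Margin of error = z* · σ/√n = 2.576 · 3.8/√37 = 1.61

CI: (99.3 - 1.61, 99.3 + 1.61) = (97.69, 100.91)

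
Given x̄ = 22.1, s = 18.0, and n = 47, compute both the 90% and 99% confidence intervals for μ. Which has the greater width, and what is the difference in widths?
99% CI is wider by 5.29

df = 46
90% CI: t* = 1.679, (17.69, 26.51), width = 2 · t* · s/√n = 8.82
99% CI: t* = 2.687, (15.05, 29.15), width = 2 · t* · s/√n = 14.11

The 99% CI is wider by 14.11 - 8.82 = 5.29.
Higher confidence requires a wider interval.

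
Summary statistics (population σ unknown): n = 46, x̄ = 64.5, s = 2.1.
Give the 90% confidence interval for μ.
(63.98, 65.02)

t-interval (σ unknown):
df = n - 1 = 45
t* = 1.679 for 90% confidence

Margin of error = t* · s/√n = 1.679 · 2.1/√46 = 0.52

CI: (63.98, 65.02)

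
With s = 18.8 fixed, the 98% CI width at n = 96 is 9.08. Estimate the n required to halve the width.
n ≈ 384

CI width ∝ 1/√n
To reduce width by factor 2, need √n to grow by 2 → need 2² = 4 times as many samples.

Current: n = 96, width = 9.08
New: n = 384, width ≈ 4.48

Width reduced by factor of 9.08/4.48 = 2.03.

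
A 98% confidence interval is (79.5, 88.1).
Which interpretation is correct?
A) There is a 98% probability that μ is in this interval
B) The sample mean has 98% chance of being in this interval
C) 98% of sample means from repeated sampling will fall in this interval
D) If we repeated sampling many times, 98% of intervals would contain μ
D

A) Wrong — μ is fixed; the randomness lives in the interval, not in μ.
B) Wrong — x̄ is observed and sits in the interval by construction.
C) Wrong — coverage applies to intervals containing μ, not to future x̄ values.
D) Correct — this is the frequentist long-run coverage interpretation.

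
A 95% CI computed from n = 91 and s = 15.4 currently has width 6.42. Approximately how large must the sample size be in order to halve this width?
n ≈ 364

CI width ∝ 1/√n
To reduce width by factor 2, need √n to grow by 2 → need 2² = 4 times as many samples.

Current: n = 91, width = 6.42
New: n = 364, width ≈ 3.18

Width reduced by factor of 6.42/3.18 = 2.02.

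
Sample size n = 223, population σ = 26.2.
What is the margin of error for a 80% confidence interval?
Margin of error = 2.25

Margin of error = z* · σ/√n
= 1.282 · 26.2/√223
= 1.282 · 26.2/14.9332
= 2.25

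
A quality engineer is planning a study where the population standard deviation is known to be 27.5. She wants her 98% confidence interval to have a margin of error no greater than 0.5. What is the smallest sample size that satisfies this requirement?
n ≥ 16367

For margin E ≤ 0.5:
n ≥ (z* · σ / E)²
n ≥ (2.326 · 27.5 / 0.5)²
n ≥ 16366.08

Minimum n = 16367 (rounding up)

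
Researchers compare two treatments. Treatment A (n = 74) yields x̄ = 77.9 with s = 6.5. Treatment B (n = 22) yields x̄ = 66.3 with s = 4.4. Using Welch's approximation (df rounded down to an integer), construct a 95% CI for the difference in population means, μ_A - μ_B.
(9.18, 14.02)

Difference: x̄₁ - x̄₂ = 11.60
SE = √(s₁²/n₁ + s₂²/n₂) = √(6.5²/74 + 4.4²/22) = 1.2046
df = 50.92 → 50 (Welch–Satterthwaite, rounded down)
t* = 2.009

CI: 11.60 ± 2.009 · 1.2046 = 11.60 ± 2.42 = (9.18, 14.02)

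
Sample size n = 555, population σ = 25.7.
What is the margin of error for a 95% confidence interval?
Margin of error = 2.14

Margin of error = z* · σ/√n
= 1.960 · 25.7/√555
= 1.960 · 25.7/23.5584
= 2.14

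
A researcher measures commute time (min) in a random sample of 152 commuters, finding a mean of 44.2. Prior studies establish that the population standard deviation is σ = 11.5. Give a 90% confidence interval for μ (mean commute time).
(42.67, 45.73)

z-interval (σ known):
z* = 1.645 for 90% confidence

Margin of error = z* · σ/√n = 1.645 · 11.5/√152 = 1.53

CI: (44.2 - 1.53, 44.2 + 1.53) = (42.67, 45.73)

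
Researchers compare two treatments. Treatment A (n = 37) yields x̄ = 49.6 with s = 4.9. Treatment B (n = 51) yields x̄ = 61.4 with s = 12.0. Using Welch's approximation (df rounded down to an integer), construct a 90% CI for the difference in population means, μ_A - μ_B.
(-14.91, -8.69)

Difference: x̄₁ - x̄₂ = -11.80
SE = √(s₁²/n₁ + s₂²/n₂) = √(4.9²/37 + 12.0²/51) = 1.8635
df = 70.45 → 70 (Welch–Satterthwaite, rounded down)
t* = 1.667

CI: -11.80 ± 1.667 · 1.8635 = -11.80 ± 3.11 = (-14.91, -8.69)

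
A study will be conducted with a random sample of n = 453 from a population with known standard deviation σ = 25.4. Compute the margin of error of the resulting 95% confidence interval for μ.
Margin of error = 2.34

Margin of error = z* · σ/√n
= 1.960 · 25.4/√453
= 1.960 · 25.4/21.2838
= 2.34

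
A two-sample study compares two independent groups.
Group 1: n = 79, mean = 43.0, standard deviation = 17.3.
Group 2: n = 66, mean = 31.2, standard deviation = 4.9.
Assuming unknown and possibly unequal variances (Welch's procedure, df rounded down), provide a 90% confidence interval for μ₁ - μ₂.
(8.41, 15.19)

Difference: x̄₁ - x̄₂ = 11.80
SE = √(s₁²/n₁ + s₂²/n₂) = √(17.3²/79 + 4.9²/66) = 2.0377
df = 92.67 → 92 (Welch–Satterthwaite, rounded down)
t* = 1.662

CI: 11.80 ± 1.662 · 2.0377 = 11.80 ± 3.39 = (8.41, 15.19)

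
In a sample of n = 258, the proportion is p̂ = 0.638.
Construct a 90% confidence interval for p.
(0.589, 0.687)

Proportion CI:
SE = √(p̂(1-p̂)/n) = √(0.638 · 0.362 / 258) = 0.02992

z* = 1.645
Margin = z* · SE = 1.645 · 0.02992 = 0.0492

CI: 0.638 ± 0.0492 = (0.589, 0.687)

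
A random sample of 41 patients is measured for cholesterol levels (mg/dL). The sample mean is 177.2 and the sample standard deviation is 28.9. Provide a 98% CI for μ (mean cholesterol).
(166.26, 188.14)

t-interval (σ unknown):
df = n - 1 = 40
t* = 2.423 for 98% confidence

Margin of error = t* · s/√n = 2.423 · 28.9/√41 = 10.94

CI: (166.26, 188.14)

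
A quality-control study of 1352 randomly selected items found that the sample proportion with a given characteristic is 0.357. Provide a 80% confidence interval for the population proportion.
(0.340, 0.374)

Proportion CI:
SE = √(p̂(1-p̂)/n) = √(0.357 · 0.643 / 1352) = 0.01303

z* = 1.282
Margin = z* · SE = 1.282 · 0.01303 = 0.0167

CI: 0.357 ± 0.0167 = (0.340, 0.374)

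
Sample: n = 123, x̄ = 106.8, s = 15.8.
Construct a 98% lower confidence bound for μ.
μ ≥ 103.84

Lower bound (one-sided):
t* = 2.076 (one-sided for 98%)
Lower bound = x̄ - t* · s/√n = 106.8 - 2.076 · 15.8/√123 = 103.84

We are 98% confident that μ ≥ 103.84.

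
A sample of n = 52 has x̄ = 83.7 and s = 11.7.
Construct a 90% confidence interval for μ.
(80.98, 86.42)

t-interval (σ unknown):
df = n - 1 = 51
t* = 1.675 for 90% confidence

Margin of error = t* · s/√n = 1.675 · 11.7/√52 = 2.72

CI: (80.98, 86.42)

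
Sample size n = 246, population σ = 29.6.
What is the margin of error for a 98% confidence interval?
Margin of error = 4.39

Margin of error = z* · σ/√n
= 2.326 · 29.6/√246
= 2.326 · 29.6/15.6844
= 4.39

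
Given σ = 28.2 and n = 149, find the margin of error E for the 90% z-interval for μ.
Margin of error = 3.80

Margin of error = z* · σ/√n
= 1.645 · 28.2/√149
= 1.645 · 28.2/12.2066
= 3.80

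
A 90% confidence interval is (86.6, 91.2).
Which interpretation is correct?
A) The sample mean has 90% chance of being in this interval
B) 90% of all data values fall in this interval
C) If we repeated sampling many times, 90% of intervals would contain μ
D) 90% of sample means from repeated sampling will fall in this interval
C

A) Wrong — x̄ is observed and sits in the interval by construction.
B) Wrong — a CI is about the parameter μ, not individual data values.
C) Correct — this is the frequentist long-run coverage interpretation.
D) Wrong — coverage applies to intervals containing μ, not to future x̄ values.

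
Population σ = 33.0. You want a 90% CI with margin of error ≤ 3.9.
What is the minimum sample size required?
n ≥ 194

For margin E ≤ 3.9:
n ≥ (z* · σ / E)²
n ≥ (1.645 · 33.0 / 3.9)²
n ≥ 193.74

Minimum n = 194 (rounding up)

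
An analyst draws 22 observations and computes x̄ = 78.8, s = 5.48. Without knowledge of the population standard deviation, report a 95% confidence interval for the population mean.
(76.37, 81.23)

t-interval (σ unknown):
df = n - 1 = 21
t* = 2.080 for 95% confidence

Margin of error = t* · s/√n = 2.080 · 5.48/√22 = 2.43

CI: (76.37, 81.23)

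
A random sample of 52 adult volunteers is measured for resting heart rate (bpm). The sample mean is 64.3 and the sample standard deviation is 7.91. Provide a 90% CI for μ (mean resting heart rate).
(62.46, 66.14)

t-interval (σ unknown):
df = n - 1 = 51
t* = 1.675 for 90% confidence

Margin of error = t* · s/√n = 1.675 · 7.91/√52 = 1.84

CI: (62.46, 66.14)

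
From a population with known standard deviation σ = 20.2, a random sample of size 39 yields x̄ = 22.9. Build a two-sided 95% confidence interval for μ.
(16.56, 29.24)

z-interval (σ known):
z* = 1.960 for 95% confidence

Margin of error = z* · σ/√n = 1.960 · 20.2/√39 = 6.34

CI: (22.9 - 6.34, 22.9 + 6.34) = (16.56, 29.24)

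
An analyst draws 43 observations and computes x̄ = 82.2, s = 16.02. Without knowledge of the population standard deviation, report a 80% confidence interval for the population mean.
(79.02, 85.38)

t-interval (σ unknown):
df = n - 1 = 42
t* = 1.302 for 80% confidence

Margin of error = t* · s/√n = 1.302 · 16.02/√43 = 3.18

CI: (79.02, 85.38)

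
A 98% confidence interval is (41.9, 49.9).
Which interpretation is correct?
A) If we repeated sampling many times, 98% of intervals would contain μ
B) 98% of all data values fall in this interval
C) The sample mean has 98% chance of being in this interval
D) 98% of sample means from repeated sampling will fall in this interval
A

A) Correct — this is the frequentist long-run coverage interpretation.
B) Wrong — a CI is about the parameter μ, not individual data values.
C) Wrong — x̄ is observed and sits in the interval by construction.
D) Wrong — coverage applies to intervals containing μ, not to future x̄ values.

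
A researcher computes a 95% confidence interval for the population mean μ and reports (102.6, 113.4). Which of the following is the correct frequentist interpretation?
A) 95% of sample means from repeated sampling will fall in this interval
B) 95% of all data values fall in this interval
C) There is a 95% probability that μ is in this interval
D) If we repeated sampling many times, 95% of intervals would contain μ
D

A) Wrong — coverage applies to intervals containing μ, not to future x̄ values.
B) Wrong — a CI is about the parameter μ, not individual data values.
C) Wrong — μ is fixed; the randomness lives in the interval, not in μ.
D) Correct — this is the frequentist long-run coverage interpretation.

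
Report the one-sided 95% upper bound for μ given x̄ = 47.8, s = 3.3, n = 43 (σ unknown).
μ ≤ 48.65

Upper bound (one-sided):
t* = 1.682 (one-sided for 95%)
Upper bound = x̄ + t* · s/√n = 47.8 + 1.682 · 3.3/√43 = 48.65

We are 95% confident that μ ≤ 48.65.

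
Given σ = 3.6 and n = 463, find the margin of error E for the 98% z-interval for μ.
Margin of error = 0.39

Margin of error = z* · σ/√n
= 2.326 · 3.6/√463
= 2.326 · 3.6/21.5174
= 0.39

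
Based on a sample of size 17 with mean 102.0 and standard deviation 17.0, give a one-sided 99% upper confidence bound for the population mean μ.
μ ≤ 112.65

Upper bound (one-sided):
t* = 2.583 (one-sided for 99%)
Upper bound = x̄ + t* · s/√n = 102.0 + 2.583 · 17.0/√17 = 112.65

We are 99% confident that μ ≤ 112.65.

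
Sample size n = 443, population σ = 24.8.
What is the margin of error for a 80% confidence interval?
Margin of error = 1.51

Margin of error = z* · σ/√n
= 1.282 · 24.8/√443
= 1.282 · 24.8/21.0476
= 1.51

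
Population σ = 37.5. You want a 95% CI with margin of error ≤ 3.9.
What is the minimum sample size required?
n ≥ 356

For margin E ≤ 3.9:
n ≥ (z* · σ / E)²
n ≥ (1.960 · 37.5 / 3.9)²
n ≥ 355.18

Minimum n = 356 (rounding up)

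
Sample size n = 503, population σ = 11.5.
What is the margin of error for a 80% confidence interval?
Margin of error = 0.66

Margin of error = z* · σ/√n
= 1.282 · 11.5/√503
= 1.282 · 11.5/22.4277
= 0.66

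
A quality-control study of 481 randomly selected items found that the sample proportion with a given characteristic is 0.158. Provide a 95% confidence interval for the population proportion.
(0.125, 0.191)

Proportion CI:
SE = √(p̂(1-p̂)/n) = √(0.158 · 0.842 / 481) = 0.01663

z* = 1.960
Margin = z* · SE = 1.960 · 0.01663 = 0.0326

CI: 0.158 ± 0.0326 = (0.125, 0.191)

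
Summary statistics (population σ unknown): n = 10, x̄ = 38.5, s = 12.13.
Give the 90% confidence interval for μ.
(31.47, 45.53)

t-interval (σ unknown):
df = n - 1 = 9
t* = 1.833 for 90% confidence

Margin of error = t* · s/√n = 1.833 · 12.13/√10 = 7.03

CI: (31.47, 45.53)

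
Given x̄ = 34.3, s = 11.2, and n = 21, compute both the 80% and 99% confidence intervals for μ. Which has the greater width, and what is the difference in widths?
99% CI is wider by 7.43

df = 20
80% CI: t* = 1.325, (31.06, 37.54), width = 2 · t* · s/√n = 6.48
99% CI: t* = 2.845, (27.35, 41.25), width = 2 · t* · s/√n = 13.91

The 99% CI is wider by 13.91 - 6.48 = 7.43.
Higher confidence requires a wider interval.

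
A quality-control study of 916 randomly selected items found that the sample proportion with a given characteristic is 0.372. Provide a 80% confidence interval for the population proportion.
(0.352, 0.392)

Proportion CI:
SE = √(p̂(1-p̂)/n) = √(0.372 · 0.628 / 916) = 0.01597

z* = 1.282
Margin = z* · SE = 1.282 · 0.01597 = 0.0205

CI: 0.372 ± 0.0205 = (0.352, 0.392)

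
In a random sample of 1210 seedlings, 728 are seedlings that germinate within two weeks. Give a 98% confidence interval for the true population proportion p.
(0.569, 0.634)

Proportion CI:
p̂ = 728/1210 = 0.60165
SE = √(p̂(1-p̂)/n) = √(0.60165 · 0.39835 / 1210) = 0.01407

z* = 2.326
Margin = z* · SE = 2.326 · 0.01407 = 0.0327

CI: 0.60165 ± 0.0327 = (0.569, 0.634)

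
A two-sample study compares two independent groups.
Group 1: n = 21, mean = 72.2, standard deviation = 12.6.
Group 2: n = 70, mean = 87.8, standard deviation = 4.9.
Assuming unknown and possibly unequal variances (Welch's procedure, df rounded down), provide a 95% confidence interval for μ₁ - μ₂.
(-21.45, -9.75)

Difference: x̄₁ - x̄₂ = -15.60
SE = √(s₁²/n₁ + s₂²/n₂) = √(12.6²/21 + 4.9²/70) = 2.8112
df = 21.84 → 21 (Welch–Satterthwaite, rounded down)
t* = 2.080

CI: -15.60 ± 2.080 · 2.8112 = -15.60 ± 5.85 = (-21.45, -9.75)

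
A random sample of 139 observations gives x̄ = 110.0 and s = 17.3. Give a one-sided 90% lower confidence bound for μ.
μ ≥ 108.11

Lower bound (one-sided):
t* = 1.288 (one-sided for 90%)
Lower bound = x̄ - t* · s/√n = 110.0 - 1.288 · 17.3/√139 = 108.11

We are 90% confident that μ ≥ 108.11.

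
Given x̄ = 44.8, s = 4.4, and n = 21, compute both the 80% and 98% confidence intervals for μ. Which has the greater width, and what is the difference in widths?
98% CI is wider by 2.31

df = 20
80% CI: t* = 1.325, (43.53, 46.07), width = 2 · t* · s/√n = 2.54
98% CI: t* = 2.528, (42.37, 47.23), width = 2 · t* · s/√n = 4.85

The 98% CI is wider by 4.85 - 2.54 = 2.31.
Higher confidence requires a wider interval.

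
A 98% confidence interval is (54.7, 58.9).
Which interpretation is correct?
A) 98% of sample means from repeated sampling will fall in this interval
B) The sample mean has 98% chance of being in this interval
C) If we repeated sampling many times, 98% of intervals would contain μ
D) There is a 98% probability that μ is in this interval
C

A) Wrong — coverage applies to intervals containing μ, not to future x̄ values.
B) Wrong — x̄ is observed and sits in the interval by construction.
C) Correct — this is the frequentist long-run coverage interpretation.
D) Wrong — μ is fixed; the randomness lives in the interval, not in μ.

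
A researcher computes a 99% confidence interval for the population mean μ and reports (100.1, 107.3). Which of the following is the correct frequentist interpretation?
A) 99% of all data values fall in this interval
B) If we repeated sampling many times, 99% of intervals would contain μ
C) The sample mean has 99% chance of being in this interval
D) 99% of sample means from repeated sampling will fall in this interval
B

A) Wrong — a CI is about the parameter μ, not individual data values.
B) Correct — this is the frequentist long-run coverage interpretation.
C) Wrong — x̄ is observed and sits in the interval by construction.
D) Wrong — coverage applies to intervals containing μ, not to future x̄ values.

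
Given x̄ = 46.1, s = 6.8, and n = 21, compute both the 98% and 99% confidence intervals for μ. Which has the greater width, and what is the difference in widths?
99% CI is wider by 0.94

df = 20
98% CI: t* = 2.528, (42.35, 49.85), width = 2 · t* · s/√n = 7.50
99% CI: t* = 2.845, (41.88, 50.32), width = 2 · t* · s/√n = 8.44

The 99% CI is wider by 8.44 - 7.50 = 0.94.
Higher confidence requires a wider interval.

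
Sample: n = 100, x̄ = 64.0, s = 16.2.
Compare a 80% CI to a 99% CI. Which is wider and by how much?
99% CI is wider by 4.33

df = 99
80% CI: t* = 1.290, (61.91, 66.09), width = 2 · t* · s/√n = 4.18
99% CI: t* = 2.626, (59.75, 68.25), width = 2 · t* · s/√n = 8.51

The 99% CI is wider by 8.51 - 4.18 = 4.33.
Higher confidence requires a wider interval.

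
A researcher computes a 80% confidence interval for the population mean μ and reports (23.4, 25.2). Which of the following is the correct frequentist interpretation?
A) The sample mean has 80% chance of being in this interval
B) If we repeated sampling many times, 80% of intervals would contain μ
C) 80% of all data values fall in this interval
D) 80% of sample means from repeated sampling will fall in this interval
B

A) Wrong — x̄ is observed and sits in the interval by construction.
B) Correct — this is the frequentist long-run coverage interpretation.
C) Wrong — a CI is about the parameter μ, not individual data values.
D) Wrong — coverage applies to intervals containing μ, not to future x̄ values.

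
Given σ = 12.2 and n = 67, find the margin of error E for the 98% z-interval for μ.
Margin of error = 3.47

Margin of error = z* · σ/√n
= 2.326 · 12.2/√67
= 2.326 · 12.2/8.1854
= 3.47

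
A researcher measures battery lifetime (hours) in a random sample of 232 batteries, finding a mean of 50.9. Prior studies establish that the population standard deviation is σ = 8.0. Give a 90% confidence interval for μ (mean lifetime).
(50.04, 51.76)

z-interval (σ known):
z* = 1.645 for 90% confidence

Margin of error = z* · σ/√n = 1.645 · 8.0/√232 = 0.86

CI: (50.9 - 0.86, 50.9 + 0.86) = (50.04, 51.76)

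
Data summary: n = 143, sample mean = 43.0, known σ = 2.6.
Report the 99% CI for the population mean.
(42.44, 43.56)

z-interval (σ known):
z* = 2.576 for 99% confidence

Margin of error = z* · σ/√n = 2.576 · 2.6/√143 = 0.56

CI: (43.0 - 0.56, 43.0 + 0.56) = (42.44, 43.56)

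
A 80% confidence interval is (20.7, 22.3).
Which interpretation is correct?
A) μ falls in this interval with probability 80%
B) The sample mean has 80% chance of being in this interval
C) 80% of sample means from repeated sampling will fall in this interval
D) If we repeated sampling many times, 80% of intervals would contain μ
D

A) Wrong — μ is fixed; the randomness lives in the interval, not in μ.
B) Wrong — x̄ is observed and sits in the interval by construction.
C) Wrong — coverage applies to intervals containing μ, not to future x̄ values.
D) Correct — this is the frequentist long-run coverage interpretation.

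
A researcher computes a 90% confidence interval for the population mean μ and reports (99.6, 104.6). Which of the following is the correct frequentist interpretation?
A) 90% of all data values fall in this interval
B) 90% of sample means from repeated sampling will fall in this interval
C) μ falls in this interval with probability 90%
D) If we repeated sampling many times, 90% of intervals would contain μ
D

A) Wrong — a CI is about the parameter μ, not individual data values.
B) Wrong — coverage applies to intervals containing μ, not to future x̄ values.
C) Wrong — μ is fixed; the randomness lives in the interval, not in μ.
D) Correct — this is the frequentist long-run coverage interpretation.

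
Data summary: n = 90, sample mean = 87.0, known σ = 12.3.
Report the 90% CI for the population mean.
(84.87, 89.13)

z-interval (σ known):
z* = 1.645 for 90% confidence

Margin of error = z* · σ/√n = 1.645 · 12.3/√90 = 2.13

CI: (87.0 - 2.13, 87.0 + 2.13) = (84.87, 89.13)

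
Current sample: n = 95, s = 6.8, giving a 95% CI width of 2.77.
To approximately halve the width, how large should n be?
n ≈ 380

CI width ∝ 1/√n
To reduce width by factor 2, need √n to grow by 2 → need 2² = 4 times as many samples.

Current: n = 95, width = 2.77
New: n = 380, width ≈ 1.37

Width reduced by factor of 2.77/1.37 = 2.02.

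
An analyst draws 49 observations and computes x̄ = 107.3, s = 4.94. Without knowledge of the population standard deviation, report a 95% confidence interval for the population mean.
(105.88, 108.72)

t-interval (σ unknown):
df = n - 1 = 48
t* = 2.011 for 95% confidence

Margin of error = t* · s/√n = 2.011 · 4.94/√49 = 1.42

CI: (105.88, 108.72)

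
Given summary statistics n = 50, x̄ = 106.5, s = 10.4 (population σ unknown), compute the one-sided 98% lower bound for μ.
μ ≥ 103.40

Lower bound (one-sided):
t* = 2.110 (one-sided for 98%)
Lower bound = x̄ - t* · s/√n = 106.5 - 2.110 · 10.4/√50 = 103.40

We are 98% confident that μ ≥ 103.40.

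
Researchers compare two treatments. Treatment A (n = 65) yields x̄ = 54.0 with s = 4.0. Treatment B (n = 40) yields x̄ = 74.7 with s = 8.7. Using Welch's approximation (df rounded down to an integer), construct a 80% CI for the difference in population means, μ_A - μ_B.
(-22.60, -18.80)

Difference: x̄₁ - x̄₂ = -20.70
SE = √(s₁²/n₁ + s₂²/n₂) = √(4.0²/65 + 8.7²/40) = 1.4623
df = 49.30 → 49 (Welch–Satterthwaite, rounded down)
t* = 1.299

CI: -20.70 ± 1.299 · 1.4623 = -20.70 ± 1.90 = (-22.60, -18.80)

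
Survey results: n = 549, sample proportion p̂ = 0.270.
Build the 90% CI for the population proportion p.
(0.239, 0.301)

Proportion CI:
SE = √(p̂(1-p̂)/n) = √(0.270 · 0.730 / 549) = 0.01895

z* = 1.645
Margin = z* · SE = 1.645 · 0.01895 = 0.0312

CI: 0.270 ± 0.0312 = (0.239, 0.301)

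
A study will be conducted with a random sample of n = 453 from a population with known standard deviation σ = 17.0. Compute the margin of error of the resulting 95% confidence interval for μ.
Margin of error = 1.57

Margin of error = z* · σ/√n
= 1.960 · 17.0/√453
= 1.960 · 17.0/21.2838
= 1.57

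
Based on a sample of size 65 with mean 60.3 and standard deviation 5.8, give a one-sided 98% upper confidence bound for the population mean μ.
μ ≤ 61.81

Upper bound (one-sided):
t* = 2.096 (one-sided for 98%)
Upper bound = x̄ + t* · s/√n = 60.3 + 2.096 · 5.8/√65 = 61.81

We are 98% confident that μ ≤ 61.81.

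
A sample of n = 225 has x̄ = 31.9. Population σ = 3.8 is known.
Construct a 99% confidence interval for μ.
(31.25, 32.55)

z-interval (σ known):
z* = 2.576 for 99% confidence

Margin of error = z* · σ/√n = 2.576 · 3.8/√225 = 0.65

CI: (31.9 - 0.65, 31.9 + 0.65) = (31.25, 32.55)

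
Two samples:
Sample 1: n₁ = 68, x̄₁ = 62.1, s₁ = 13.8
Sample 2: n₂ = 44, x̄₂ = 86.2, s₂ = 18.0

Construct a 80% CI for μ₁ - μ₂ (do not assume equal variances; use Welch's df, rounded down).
(-28.22, -19.98)

Difference: x̄₁ - x̄₂ = -24.10
SE = √(s₁²/n₁ + s₂²/n₂) = √(13.8²/68 + 18.0²/44) = 3.1881
df = 74.97 → 74 (Welch–Satterthwaite, rounded down)
t* = 1.293

CI: -24.10 ± 1.293 · 3.1881 = -24.10 ± 4.12 = (-28.22, -19.98)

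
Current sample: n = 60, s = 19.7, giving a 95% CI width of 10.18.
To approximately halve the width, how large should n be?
n ≈ 240

CI width ∝ 1/√n
To reduce width by factor 2, need √n to grow by 2 → need 2² = 4 times as many samples.

Current: n = 60, width = 10.18
New: n = 240, width ≈ 5.01

Width reduced by factor of 10.18/5.01 = 2.03.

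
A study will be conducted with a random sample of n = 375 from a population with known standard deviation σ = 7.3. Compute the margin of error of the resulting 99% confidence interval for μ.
Margin of error = 0.97

Margin of error = z* · σ/√n
= 2.576 · 7.3/√375
= 2.576 · 7.3/19.3649
= 0.97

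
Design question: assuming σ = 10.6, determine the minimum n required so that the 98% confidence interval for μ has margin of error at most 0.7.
n ≥ 1241

For margin E ≤ 0.7:
n ≥ (z* · σ / E)²
n ≥ (2.326 · 10.6 / 0.7)²
n ≥ 1240.61

Minimum n = 1241 (rounding up)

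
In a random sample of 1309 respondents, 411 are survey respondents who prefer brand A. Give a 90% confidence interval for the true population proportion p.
(0.293, 0.335)

Proportion CI:
p̂ = 411/1309 = 0.31398
SE = √(p̂(1-p̂)/n) = √(0.31398 · 0.68602 / 1309) = 0.01283

z* = 1.645
Margin = z* · SE = 1.645 · 0.01283 = 0.0211

CI: 0.31398 ± 0.0211 = (0.293, 0.335)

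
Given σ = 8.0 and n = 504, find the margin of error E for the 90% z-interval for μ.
Margin of error = 0.59

Margin of error = z* · σ/√n
= 1.645 · 8.0/√504
= 1.645 · 8.0/22.4499
= 0.59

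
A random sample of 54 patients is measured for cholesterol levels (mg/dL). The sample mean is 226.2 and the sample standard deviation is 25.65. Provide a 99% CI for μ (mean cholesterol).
(216.87, 235.53)

t-interval (σ unknown):
df = n - 1 = 53
t* = 2.672 for 99% confidence

Margin of error = t* · s/√n = 2.672 · 25.65/√54 = 9.33

CI: (216.87, 235.53)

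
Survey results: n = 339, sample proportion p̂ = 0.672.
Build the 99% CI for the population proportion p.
(0.606, 0.738)

Proportion CI:
SE = √(p̂(1-p̂)/n) = √(0.672 · 0.328 / 339) = 0.02550

z* = 2.576
Margin = z* · SE = 2.576 · 0.02550 = 0.0657

CI: 0.672 ± 0.0657 = (0.606, 0.738)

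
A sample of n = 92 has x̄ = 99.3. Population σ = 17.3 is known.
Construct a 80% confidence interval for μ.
(96.99, 101.61)

z-interval (σ known):
z* = 1.282 for 80% confidence

Margin of error = z* · σ/√n = 1.282 · 17.3/√92 = 2.31

CI: (99.3 - 2.31, 99.3 + 2.31) = (96.99, 101.61)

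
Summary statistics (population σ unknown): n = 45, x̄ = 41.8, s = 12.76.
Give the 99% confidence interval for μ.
(36.68, 46.92)

t-interval (σ unknown):
df = n - 1 = 44
t* = 2.692 for 99% confidence

Margin of error = t* · s/√n = 2.692 · 12.76/√45 = 5.12

CI: (36.68, 46.92)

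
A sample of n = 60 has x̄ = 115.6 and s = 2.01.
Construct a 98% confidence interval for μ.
(114.98, 116.22)

t-interval (σ unknown):
df = n - 1 = 59
t* = 2.391 for 98% confidence

Margin of error = t* · s/√n = 2.391 · 2.01/√60 = 0.62

CI: (114.98, 116.22)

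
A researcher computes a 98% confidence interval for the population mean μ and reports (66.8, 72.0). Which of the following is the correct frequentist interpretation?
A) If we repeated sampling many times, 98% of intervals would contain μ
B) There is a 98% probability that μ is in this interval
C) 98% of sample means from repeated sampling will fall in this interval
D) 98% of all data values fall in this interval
A

A) Correct — this is the frequentist long-run coverage interpretation.
B) Wrong — μ is fixed; the randomness lives in the interval, not in μ.
C) Wrong — coverage applies to intervals containing μ, not to future x̄ values.
D) Wrong — a CI is about the parameter μ, not individual data values.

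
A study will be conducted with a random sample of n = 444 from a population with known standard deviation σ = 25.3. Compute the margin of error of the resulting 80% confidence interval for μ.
Margin of error = 1.54

Margin of error = z* · σ/√n
= 1.282 · 25.3/√444
= 1.282 · 25.3/21.0713
= 1.54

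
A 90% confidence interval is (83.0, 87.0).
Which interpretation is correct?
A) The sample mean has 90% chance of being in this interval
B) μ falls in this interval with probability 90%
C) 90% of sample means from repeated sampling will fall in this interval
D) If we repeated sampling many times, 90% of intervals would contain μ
D

A) Wrong — x̄ is observed and sits in the interval by construction.
B) Wrong — μ is fixed; the randomness lives in the interval, not in μ.
C) Wrong — coverage applies to intervals containing μ, not to future x̄ values.
D) Correct — this is the frequentist long-run coverage interpretation.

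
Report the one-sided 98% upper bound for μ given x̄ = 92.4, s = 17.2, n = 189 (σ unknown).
μ ≤ 94.99

Upper bound (one-sided):
t* = 2.068 (one-sided for 98%)
Upper bound = x̄ + t* · s/√n = 92.4 + 2.068 · 17.2/√189 = 94.99

We are 98% confident that μ ≤ 94.99.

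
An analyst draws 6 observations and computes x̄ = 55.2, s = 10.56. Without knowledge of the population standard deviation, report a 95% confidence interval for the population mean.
(44.12, 66.28)

t-interval (σ unknown):
df = n - 1 = 5
t* = 2.571 for 95% confidence

Margin of error = t* · s/√n = 2.571 · 10.56/√6 = 11.08

CI: (44.12, 66.28)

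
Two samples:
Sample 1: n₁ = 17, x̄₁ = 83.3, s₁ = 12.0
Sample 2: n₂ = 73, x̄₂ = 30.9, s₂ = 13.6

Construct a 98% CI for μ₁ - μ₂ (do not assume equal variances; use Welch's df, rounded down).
(44.18, 60.62)

Difference: x̄₁ - x̄₂ = 52.40
SE = √(s₁²/n₁ + s₂²/n₂) = √(12.0²/17 + 13.6²/73) = 3.3173
df = 26.48 → 26 (Welch–Satterthwaite, rounded down)
t* = 2.479

CI: 52.40 ± 2.479 · 3.3173 = 52.40 ± 8.22 = (44.18, 60.62)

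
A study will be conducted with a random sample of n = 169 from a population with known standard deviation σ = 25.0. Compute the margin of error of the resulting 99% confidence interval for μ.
Margin of error = 4.95

Margin of error = z* · σ/√n
= 2.576 · 25.0/√169
= 2.576 · 25.0/13.0000
= 4.95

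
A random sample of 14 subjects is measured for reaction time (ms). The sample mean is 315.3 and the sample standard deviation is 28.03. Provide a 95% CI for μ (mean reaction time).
(299.12, 331.48)

t-interval (σ unknown):
df = n - 1 = 13
t* = 2.160 for 95% confidence

Margin of error = t* · s/√n = 2.160 · 28.03/√14 = 16.18

CI: (299.12, 331.48)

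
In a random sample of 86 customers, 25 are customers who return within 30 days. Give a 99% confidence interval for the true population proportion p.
(0.165, 0.417)

Proportion CI:
p̂ = 25/86 = 0.29070
SE = √(p̂(1-p̂)/n) = √(0.29070 · 0.70930 / 86) = 0.04897

z* = 2.576
Margin = z* · SE = 2.576 · 0.04897 = 0.1261

CI: 0.29070 ± 0.1261 = (0.165, 0.417)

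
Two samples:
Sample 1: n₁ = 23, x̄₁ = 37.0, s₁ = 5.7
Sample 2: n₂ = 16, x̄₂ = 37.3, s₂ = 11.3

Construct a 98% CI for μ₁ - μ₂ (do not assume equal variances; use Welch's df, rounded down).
(-8.05, 7.45)

Difference: x̄₁ - x̄₂ = -0.30
SE = √(s₁²/n₁ + s₂²/n₂) = √(5.7²/23 + 11.3²/16) = 3.0648
df = 20.35 → 20 (Welch–Satterthwaite, rounded down)
t* = 2.528

CI: -0.30 ± 2.528 · 3.0648 = -0.30 ± 7.75 = (-8.05, 7.45)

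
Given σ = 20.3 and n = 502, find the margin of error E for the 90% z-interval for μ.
Margin of error = 1.49

Margin of error = z* · σ/√n
= 1.645 · 20.3/√502
= 1.645 · 20.3/22.4054
= 1.49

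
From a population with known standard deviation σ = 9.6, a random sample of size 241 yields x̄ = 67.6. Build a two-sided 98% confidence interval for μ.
(66.16, 69.04)

z-interval (σ known):
z* = 2.326 for 98% confidence

Margin of error = z* · σ/√n = 2.326 · 9.6/√241 = 1.44

CI: (67.6 - 1.44, 67.6 + 1.44) = (66.16, 69.04)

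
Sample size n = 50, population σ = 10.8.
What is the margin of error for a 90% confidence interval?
Margin of error = 2.51

Margin of error = z* · σ/√n
= 1.645 · 10.8/√50
= 1.645 · 10.8/7.0711
= 2.51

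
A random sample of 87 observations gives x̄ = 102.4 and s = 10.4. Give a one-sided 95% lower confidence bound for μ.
μ ≥ 100.55

Lower bound (one-sided):
t* = 1.663 (one-sided for 95%)
Lower bound = x̄ - t* · s/√n = 102.4 - 1.663 · 10.4/√87 = 100.55

We are 95% confident that μ ≥ 100.55.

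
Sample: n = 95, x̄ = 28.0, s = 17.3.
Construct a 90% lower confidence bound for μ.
μ ≥ 25.71

Lower bound (one-sided):
t* = 1.291 (one-sided for 90%)
Lower bound = x̄ - t* · s/√n = 28.0 - 1.291 · 17.3/√95 = 25.71

We are 90% confident that μ ≥ 25.71.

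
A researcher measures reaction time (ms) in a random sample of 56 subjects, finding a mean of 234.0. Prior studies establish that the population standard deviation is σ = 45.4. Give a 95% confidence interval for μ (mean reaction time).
(222.11, 245.89)

z-interval (σ known):
z* = 1.960 for 95% confidence

Margin of error = z* · σ/√n = 1.960 · 45.4/√56 = 11.89

CI: (234.0 - 11.89, 234.0 + 11.89) = (222.11, 245.89)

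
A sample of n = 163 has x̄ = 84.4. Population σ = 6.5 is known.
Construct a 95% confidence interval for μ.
(83.40, 85.40)

z-interval (σ known):
z* = 1.960 for 95% confidence

Margin of error = z* · σ/√n = 1.960 · 6.5/√163 = 1.00

CI: (84.4 - 1.00, 84.4 + 1.00) = (83.40, 85.40)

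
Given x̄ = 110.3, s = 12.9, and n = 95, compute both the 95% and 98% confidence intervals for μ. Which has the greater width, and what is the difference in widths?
98% CI is wider by 1.01

df = 94
95% CI: t* = 1.986, (107.67, 112.93), width = 2 · t* · s/√n = 5.26
98% CI: t* = 2.367, (107.17, 113.43), width = 2 · t* · s/√n = 6.27

The 98% CI is wider by 6.27 - 5.26 = 1.01.
Higher confidence requires a wider interval.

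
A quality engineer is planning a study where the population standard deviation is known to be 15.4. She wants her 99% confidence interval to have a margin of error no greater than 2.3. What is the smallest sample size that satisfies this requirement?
n ≥ 298

For margin E ≤ 2.3:
n ≥ (z* · σ / E)²
n ≥ (2.576 · 15.4 / 2.3)²
n ≥ 297.49

Minimum n = 298 (rounding up)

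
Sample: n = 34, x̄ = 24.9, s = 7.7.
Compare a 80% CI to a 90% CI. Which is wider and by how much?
90% CI is wider by 1.02

df = 33
80% CI: t* = 1.308, (23.17, 26.63), width = 2 · t* · s/√n = 3.45
90% CI: t* = 1.692, (22.67, 27.13), width = 2 · t* · s/√n = 4.47

The 90% CI is wider by 4.47 - 3.45 = 1.02.
Higher confidence requires a wider interval.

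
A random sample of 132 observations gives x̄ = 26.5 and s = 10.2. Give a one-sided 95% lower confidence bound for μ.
μ ≥ 25.03

Lower bound (one-sided):
t* = 1.657 (one-sided for 95%)
Lower bound = x̄ - t* · s/√n = 26.5 - 1.657 · 10.2/√132 = 25.03

We are 95% confident that μ ≥ 25.03.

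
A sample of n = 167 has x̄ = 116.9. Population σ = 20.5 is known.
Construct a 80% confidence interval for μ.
(114.87, 118.93)

z-interval (σ known):
z* = 1.282 for 80% confidence

Margin of error = z* · σ/√n = 1.282 · 20.5/√167 = 2.03

CI: (116.9 - 2.03, 116.9 + 2.03) = (114.87, 118.93)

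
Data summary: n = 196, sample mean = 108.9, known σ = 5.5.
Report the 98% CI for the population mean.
(107.99, 109.81)

z-interval (σ known):
z* = 2.326 for 98% confidence

Margin of error = z* · σ/√n = 2.326 · 5.5/√196 = 0.91

CI: (108.9 - 0.91, 108.9 + 0.91) = (107.99, 109.81)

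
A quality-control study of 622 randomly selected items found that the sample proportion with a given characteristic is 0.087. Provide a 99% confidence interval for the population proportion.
(0.058, 0.116)

Proportion CI:
SE = √(p̂(1-p̂)/n) = √(0.087 · 0.913 / 622) = 0.01130

z* = 2.576
Margin = z* · SE = 2.576 · 0.01130 = 0.0291

CI: 0.087 ± 0.0291 = (0.058, 0.116)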